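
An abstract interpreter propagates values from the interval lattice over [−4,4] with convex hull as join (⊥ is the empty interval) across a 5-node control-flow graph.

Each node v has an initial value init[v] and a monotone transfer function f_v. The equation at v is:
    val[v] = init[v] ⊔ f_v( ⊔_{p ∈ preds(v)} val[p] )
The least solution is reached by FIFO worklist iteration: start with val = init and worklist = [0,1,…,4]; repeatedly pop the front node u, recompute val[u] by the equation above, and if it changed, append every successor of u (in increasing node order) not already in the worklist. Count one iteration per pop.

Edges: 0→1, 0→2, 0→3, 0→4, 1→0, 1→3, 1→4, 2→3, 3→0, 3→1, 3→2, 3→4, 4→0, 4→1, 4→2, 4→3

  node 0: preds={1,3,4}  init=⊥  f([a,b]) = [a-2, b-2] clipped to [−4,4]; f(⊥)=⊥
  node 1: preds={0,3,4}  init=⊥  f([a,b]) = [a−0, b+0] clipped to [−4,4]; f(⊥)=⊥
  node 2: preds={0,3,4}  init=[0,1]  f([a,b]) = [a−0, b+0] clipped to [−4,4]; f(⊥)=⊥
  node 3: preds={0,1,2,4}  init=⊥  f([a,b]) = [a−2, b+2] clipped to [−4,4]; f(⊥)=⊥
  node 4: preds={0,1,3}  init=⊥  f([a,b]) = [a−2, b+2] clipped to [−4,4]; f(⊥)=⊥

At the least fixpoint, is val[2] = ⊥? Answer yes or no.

Iteration log — 13 steps:
  step 1. node 0  ⊔preds=⊥  new=⊥  stable
  step 2. node 1  ⊔preds=⊥  new=⊥  stable
  step 3. node 2  ⊔preds=⊥  new=[0,1]  stable
  step 4. node 3  ⊔preds=[0,1]  new=[-2,3]  old=⊥  +wl: 0,1,2
  step 5. node 4  ⊔preds=[-2,3]  new=[-4,4]  old=⊥  +wl: 3
  step 6. node 0  ⊔preds=[-4,4]  new=[-4,2]  old=⊥  +wl: 4
  step 7. node 1  ⊔preds=[-4,4]  new=[-4,4]  old=⊥  +wl: 0
  step 8. node 2  ⊔preds=[-4,4]  new=[-4,4]  old=[0,1]  +wl: 
  step 9. node 3  ⊔preds=[-4,4]  new=[-4,4]  old=[-2,3]  +wl: 1,2
  step 10. node 4  ⊔preds=[-4,4]  new=[-4,4]  stable
  step 11. node 0  ⊔preds=[-4,4]  new=[-4,2]  stable
  step 12. node 1  ⊔preds=[-4,4]  new=[-4,4]  stable
  step 13. node 2  ⊔preds=[-4,4]  new=[-4,4]  stable

Least fixpoint reached:
  node 0: [-4,2]
  node 1: [-4,4]
  node 2: [-4,4]
  node 3: [-4,4]
  node 4: [-4,4]

no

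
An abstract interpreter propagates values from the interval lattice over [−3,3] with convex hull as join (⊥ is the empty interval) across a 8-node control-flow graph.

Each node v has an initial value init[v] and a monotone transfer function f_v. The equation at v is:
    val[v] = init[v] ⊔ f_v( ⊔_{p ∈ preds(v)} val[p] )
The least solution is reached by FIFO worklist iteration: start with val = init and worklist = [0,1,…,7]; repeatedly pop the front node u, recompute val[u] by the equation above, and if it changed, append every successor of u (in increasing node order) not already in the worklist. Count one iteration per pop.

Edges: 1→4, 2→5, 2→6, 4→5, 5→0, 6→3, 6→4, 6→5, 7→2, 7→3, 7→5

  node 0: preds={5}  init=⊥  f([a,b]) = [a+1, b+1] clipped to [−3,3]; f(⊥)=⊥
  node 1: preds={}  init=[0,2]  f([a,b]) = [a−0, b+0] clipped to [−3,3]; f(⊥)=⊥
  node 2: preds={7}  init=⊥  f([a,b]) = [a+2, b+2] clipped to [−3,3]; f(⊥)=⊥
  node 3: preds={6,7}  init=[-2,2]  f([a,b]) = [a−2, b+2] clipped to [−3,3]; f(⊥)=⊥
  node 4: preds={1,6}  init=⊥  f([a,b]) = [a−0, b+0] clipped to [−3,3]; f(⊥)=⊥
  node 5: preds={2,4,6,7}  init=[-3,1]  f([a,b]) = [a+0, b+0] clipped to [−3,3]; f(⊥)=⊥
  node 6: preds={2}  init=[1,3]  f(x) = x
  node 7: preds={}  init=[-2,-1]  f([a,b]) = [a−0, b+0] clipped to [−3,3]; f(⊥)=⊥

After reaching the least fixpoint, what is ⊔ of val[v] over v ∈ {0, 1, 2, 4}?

[-2,3]

Trace (12 dequeues):
  [1] u=0 | in [-3,1] | out [-2,2] | prev ⊥ | push {}
  [2] u=1 | in ⊥ | out [0,2] | ==
  [3] u=2 | in [-2,-1] | out [0,1] | prev ⊥ | push {}
  [4] u=3 | in [-2,3] | out [-3,3] | prev [-2,2] | push {}
  [5] u=4 | in [0,3] | out [0,3] | prev ⊥ | push {}
  [6] u=5 | in [-2,3] | out [-3,3] | prev [-3,1] | push {0}
  [7] u=6 | in [0,1] | out [0,3] | prev [1,3] | push {3,4,5}
  [8] u=7 | in ⊥ | out [-2,-1] | ==
  [9] u=0 | in [-3,3] | out [-2,3] | prev [-2,2] | push {}
  [10] u=3 | in [-2,3] | out [-3,3] | ==
  [11] u=4 | in [0,3] | out [0,3] | ==
  [12] u=5 | in [-2,3] | out [-3,3] | ==

Converged values:
  [0] [-2,3]
  [1] [0,2]
  [2] [0,1]
  [3] [-3,3]
  [4] [0,3]
  [5] [-3,3]
  [6] [0,3]
  [7] [-2,-1]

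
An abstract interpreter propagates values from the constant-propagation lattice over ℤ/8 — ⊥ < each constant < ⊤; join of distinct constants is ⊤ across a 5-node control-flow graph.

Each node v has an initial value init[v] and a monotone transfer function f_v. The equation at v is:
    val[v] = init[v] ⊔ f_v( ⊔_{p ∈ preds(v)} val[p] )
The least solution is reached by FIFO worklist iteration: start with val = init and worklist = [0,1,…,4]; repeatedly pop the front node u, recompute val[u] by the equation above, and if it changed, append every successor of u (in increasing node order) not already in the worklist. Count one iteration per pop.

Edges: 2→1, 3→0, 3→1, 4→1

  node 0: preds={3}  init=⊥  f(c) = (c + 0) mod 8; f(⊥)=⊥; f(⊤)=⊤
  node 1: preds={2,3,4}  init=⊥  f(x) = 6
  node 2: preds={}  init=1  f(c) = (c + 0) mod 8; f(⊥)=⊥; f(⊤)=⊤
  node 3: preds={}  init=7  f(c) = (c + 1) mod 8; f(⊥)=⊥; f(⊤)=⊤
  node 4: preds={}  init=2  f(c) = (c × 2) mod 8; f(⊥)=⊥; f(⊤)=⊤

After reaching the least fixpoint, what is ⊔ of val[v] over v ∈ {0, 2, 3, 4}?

⊤

Trace (5 dequeues):
  [1] u=0 | in 7 | out 7 | prev ⊥ | push {}
  [2] u=1 | in ⊤ | out 6 | prev ⊥ | push {}
  [3] u=2 | in ⊥ | out 1 | ==
  [4] u=3 | in ⊥ | out 7 | ==
  [5] u=4 | in ⊥ | out 2 | ==

Converged values:
  [0] 7
  [1] 6
  [2] 1
  [3] 7
  [4] 2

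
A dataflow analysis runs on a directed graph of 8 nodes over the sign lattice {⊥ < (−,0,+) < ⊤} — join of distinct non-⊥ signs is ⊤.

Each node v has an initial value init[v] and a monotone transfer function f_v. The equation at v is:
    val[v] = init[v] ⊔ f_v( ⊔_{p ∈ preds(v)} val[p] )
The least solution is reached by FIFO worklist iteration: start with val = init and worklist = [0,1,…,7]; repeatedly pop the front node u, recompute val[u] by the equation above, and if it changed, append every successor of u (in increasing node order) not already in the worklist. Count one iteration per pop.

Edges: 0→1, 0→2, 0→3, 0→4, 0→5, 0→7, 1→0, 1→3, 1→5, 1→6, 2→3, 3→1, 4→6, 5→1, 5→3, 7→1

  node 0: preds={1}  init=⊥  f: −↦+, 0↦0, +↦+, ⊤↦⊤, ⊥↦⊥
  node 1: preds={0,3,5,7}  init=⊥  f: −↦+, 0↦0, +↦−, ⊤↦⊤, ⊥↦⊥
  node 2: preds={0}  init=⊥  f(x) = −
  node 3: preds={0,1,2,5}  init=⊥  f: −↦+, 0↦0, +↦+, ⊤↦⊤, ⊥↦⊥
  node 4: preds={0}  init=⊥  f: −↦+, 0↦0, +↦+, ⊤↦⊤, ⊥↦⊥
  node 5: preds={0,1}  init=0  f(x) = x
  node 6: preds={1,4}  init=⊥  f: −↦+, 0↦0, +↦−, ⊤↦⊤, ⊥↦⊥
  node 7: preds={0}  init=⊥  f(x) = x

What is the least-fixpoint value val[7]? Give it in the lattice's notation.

Worklist (25 pops):
  #1 pop 0: in=⊥ → ⊥ (no change)
  #2 pop 1: in=0 → 0 (was ⊥); enqueue [0]
  #3 pop 2: in=⊥ → − (was ⊥); enqueue []
  #4 pop 3: in=⊤ → ⊤ (was ⊥); enqueue [1]
  #5 pop 4: in=⊥ → ⊥ (no change)
  #6 pop 5: in=0 → 0 (no change)
  #7 pop 6: in=0 → 0 (was ⊥); enqueue []
  #8 pop 7: in=⊥ → ⊥ (no change)
  #9 pop 0: in=0 → 0 (was ⊥); enqueue [2,3,4,5,7]
  #10 pop 1: in=⊤ → ⊤ (was 0); enqueue [0,6]
  #11 pop 2: in=0 → − (no change)
  #12 pop 3: in=⊤ → ⊤ (no change)
  #13 pop 4: in=0 → 0 (was ⊥); enqueue []
  #14 pop 5: in=⊤ → ⊤ (was 0); enqueue [1,3]
  #15 pop 7: in=0 → 0 (was ⊥); enqueue []
  #16 pop 0: in=⊤ → ⊤ (was 0); enqueue [2,4,5,7]
  #17 pop 6: in=⊤ → ⊤ (was 0); enqueue []
  #18 pop 1: in=⊤ → ⊤ (no change)
  #19 pop 3: in=⊤ → ⊤ (no change)
  #20 pop 2: in=⊤ → − (no change)
  #21 pop 4: in=⊤ → ⊤ (was 0); enqueue [6]
  #22 pop 5: in=⊤ → ⊤ (no change)
  #23 pop 7: in=⊤ → ⊤ (was 0); enqueue [1]
  #24 pop 6: in=⊤ → ⊤ (no change)
  #25 pop 1: in=⊤ → ⊤ (no change)

Fixpoint:
  val[0] = ⊤
  val[1] = ⊤
  val[2] = −
  val[3] = ⊤
  val[4] = ⊤
  val[5] = ⊤
  val[6] = ⊤
  val[7] = ⊤

⊤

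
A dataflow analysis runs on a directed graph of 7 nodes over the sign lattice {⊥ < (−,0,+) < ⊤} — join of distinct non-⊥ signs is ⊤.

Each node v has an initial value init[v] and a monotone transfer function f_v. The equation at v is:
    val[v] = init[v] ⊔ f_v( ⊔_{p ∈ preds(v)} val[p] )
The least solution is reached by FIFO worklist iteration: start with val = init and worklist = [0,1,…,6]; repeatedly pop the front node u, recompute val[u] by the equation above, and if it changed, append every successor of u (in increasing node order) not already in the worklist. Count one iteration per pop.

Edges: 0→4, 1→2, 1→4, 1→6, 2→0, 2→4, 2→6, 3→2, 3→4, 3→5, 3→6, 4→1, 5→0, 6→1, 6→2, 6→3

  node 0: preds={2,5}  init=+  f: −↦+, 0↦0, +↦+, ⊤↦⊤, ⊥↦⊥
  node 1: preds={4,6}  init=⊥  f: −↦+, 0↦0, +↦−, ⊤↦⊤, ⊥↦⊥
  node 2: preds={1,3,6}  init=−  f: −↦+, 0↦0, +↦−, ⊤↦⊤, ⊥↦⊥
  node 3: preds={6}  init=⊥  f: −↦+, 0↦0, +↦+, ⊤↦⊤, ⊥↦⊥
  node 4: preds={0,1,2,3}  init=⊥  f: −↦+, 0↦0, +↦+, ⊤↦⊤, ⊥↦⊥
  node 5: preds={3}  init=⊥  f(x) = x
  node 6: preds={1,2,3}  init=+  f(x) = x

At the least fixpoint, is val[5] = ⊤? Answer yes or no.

yes

Trace (16 dequeues):
  [1] u=0 | in − | out + | ==
  [2] u=1 | in + | out − | prev ⊥ | push {}
  [3] u=2 | in ⊤ | out ⊤ | prev − | push {0}
  [4] u=3 | in + | out + | prev ⊥ | push {2}
  [5] u=4 | in ⊤ | out ⊤ | prev ⊥ | push {1}
  [6] u=5 | in + | out + | prev ⊥ | push {}
  [7] u=6 | in ⊤ | out ⊤ | prev + | push {3}
  [8] u=0 | in ⊤ | out ⊤ | prev + | push {4}
  [9] u=2 | in ⊤ | out ⊤ | ==
  [10] u=1 | in ⊤ | out ⊤ | prev − | push {2,6}
  [11] u=3 | in ⊤ | out ⊤ | prev + | push {5}
  [12] u=4 | in ⊤ | out ⊤ | ==
  [13] u=2 | in ⊤ | out ⊤ | ==
  [14] u=6 | in ⊤ | out ⊤ | ==
  [15] u=5 | in ⊤ | out ⊤ | prev + | push {0}
  [16] u=0 | in ⊤ | out ⊤ | ==

Converged values:
  [0] ⊤
  [1] ⊤
  [2] ⊤
  [3] ⊤
  [4] ⊤
  [5] ⊤
  [6] ⊤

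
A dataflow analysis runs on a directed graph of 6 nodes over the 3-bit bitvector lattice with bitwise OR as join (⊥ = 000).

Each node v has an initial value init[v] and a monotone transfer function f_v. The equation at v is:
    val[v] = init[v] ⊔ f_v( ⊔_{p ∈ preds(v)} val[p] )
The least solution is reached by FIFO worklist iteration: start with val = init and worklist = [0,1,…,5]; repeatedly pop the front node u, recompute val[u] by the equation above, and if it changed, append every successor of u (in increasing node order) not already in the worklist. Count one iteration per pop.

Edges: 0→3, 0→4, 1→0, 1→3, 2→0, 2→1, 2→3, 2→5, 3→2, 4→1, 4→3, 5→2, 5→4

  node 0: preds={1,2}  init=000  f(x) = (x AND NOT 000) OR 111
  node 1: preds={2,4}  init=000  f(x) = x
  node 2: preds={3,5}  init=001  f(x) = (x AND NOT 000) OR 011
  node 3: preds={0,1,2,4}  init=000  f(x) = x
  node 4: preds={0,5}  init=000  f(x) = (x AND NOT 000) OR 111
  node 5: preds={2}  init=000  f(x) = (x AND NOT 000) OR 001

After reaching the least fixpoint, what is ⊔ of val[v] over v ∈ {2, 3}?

111

Worklist (16 pops):
  #1 pop 0: in=001 → 111 (was 000); enqueue []
  #2 pop 1: in=001 → 001 (was 000); enqueue [0]
  #3 pop 2: in=000 → 011 (was 001); enqueue [1]
  #4 pop 3: in=111 → 111 (was 000); enqueue [2]
  #5 pop 4: in=111 → 111 (was 000); enqueue [3]
  #6 pop 5: in=011 → 011 (was 000); enqueue [4]
  #7 pop 0: in=011 → 111 (no change)
  #8 pop 1: in=111 → 111 (was 001); enqueue [0]
  #9 pop 2: in=111 → 111 (was 011); enqueue [1,5]
  #10 pop 3: in=111 → 111 (no change)
  #11 pop 4: in=111 → 111 (no change)
  #12 pop 0: in=111 → 111 (no change)
  #13 pop 1: in=111 → 111 (no change)
  #14 pop 5: in=111 → 111 (was 011); enqueue [2,4]
  #15 pop 2: in=111 → 111 (no change)
  #16 pop 4: in=111 → 111 (no change)

Fixpoint:
  val[0] = 111
  val[1] = 111
  val[2] = 111
  val[3] = 111
  val[4] = 111
  val[5] = 111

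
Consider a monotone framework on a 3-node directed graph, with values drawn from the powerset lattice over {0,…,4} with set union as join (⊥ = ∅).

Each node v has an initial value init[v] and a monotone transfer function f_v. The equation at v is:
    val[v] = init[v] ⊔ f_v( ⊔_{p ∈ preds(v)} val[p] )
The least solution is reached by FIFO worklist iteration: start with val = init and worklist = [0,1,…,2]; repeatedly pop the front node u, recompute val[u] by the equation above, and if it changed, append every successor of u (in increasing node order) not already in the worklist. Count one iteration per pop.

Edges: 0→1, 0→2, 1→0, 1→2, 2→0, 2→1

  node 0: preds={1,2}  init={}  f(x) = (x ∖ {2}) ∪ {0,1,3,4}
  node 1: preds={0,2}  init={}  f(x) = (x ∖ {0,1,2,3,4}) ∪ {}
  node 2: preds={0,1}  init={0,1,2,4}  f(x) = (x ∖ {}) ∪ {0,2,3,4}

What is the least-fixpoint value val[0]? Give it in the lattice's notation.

Worklist (5 pops):
  #1 pop 0: in={0,1,2,4} → {0,1,3,4} (was {}); enqueue []
  #2 pop 1: in={0,1,2,3,4} → {} (no change)
  #3 pop 2: in={0,1,3,4} → {0,1,2,3,4} (was {0,1,2,4}); enqueue [0,1]
  #4 pop 0: in={0,1,2,3,4} → {0,1,3,4} (no change)
  #5 pop 1: in={0,1,2,3,4} → {} (no change)

Fixpoint:
  val[0] = {0,1,3,4}
  val[1] = {}
  val[2] = {0,1,2,3,4}

{0,1,3,4}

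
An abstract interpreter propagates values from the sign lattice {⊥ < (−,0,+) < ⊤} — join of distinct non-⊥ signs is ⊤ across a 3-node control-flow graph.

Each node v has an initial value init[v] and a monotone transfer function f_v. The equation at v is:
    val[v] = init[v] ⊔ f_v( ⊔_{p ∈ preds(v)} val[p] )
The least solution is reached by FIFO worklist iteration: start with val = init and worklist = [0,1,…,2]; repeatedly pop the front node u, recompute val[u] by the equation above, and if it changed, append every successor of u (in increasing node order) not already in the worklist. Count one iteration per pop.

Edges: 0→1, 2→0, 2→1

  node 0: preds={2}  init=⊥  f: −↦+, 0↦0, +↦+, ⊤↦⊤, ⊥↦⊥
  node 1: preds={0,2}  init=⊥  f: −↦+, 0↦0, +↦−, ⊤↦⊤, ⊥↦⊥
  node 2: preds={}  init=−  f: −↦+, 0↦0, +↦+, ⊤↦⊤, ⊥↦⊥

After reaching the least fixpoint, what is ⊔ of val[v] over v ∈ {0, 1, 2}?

Trace (3 dequeues):
  [1] u=0 | in − | out + | prev ⊥ | push {}
  [2] u=1 | in ⊤ | out ⊤ | prev ⊥ | push {}
  [3] u=2 | in ⊥ | out − | ==

Converged values:
  [0] +
  [1] ⊤
  [2] −

⊤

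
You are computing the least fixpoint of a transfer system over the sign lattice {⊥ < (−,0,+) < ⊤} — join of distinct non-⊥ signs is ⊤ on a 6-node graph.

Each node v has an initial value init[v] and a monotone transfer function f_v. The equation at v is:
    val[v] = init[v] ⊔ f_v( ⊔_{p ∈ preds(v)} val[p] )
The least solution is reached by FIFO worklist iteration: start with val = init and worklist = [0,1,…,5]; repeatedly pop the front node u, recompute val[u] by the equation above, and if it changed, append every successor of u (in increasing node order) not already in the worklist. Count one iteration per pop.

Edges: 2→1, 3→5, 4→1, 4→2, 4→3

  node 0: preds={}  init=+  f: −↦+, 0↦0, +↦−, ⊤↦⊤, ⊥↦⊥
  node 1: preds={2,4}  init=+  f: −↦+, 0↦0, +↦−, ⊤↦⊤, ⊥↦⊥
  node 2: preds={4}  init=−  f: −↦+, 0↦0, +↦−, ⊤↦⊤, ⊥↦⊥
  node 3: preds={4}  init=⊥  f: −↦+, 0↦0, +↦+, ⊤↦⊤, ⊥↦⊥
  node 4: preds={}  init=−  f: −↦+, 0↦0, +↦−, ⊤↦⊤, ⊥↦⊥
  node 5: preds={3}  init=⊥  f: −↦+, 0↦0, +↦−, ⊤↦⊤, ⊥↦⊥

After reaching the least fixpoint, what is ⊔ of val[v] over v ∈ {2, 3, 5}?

Trace (7 dequeues):
  [1] u=0 | in ⊥ | out + | ==
  [2] u=1 | in − | out + | ==
  [3] u=2 | in − | out ⊤ | prev − | push {1}
  [4] u=3 | in − | out + | prev ⊥ | push {}
  [5] u=4 | in ⊥ | out − | ==
  [6] u=5 | in + | out − | prev ⊥ | push {}
  [7] u=1 | in ⊤ | out ⊤ | prev + | push {}

Converged values:
  [0] +
  [1] ⊤
  [2] ⊤
  [3] +
  [4] −
  [5] −

⊤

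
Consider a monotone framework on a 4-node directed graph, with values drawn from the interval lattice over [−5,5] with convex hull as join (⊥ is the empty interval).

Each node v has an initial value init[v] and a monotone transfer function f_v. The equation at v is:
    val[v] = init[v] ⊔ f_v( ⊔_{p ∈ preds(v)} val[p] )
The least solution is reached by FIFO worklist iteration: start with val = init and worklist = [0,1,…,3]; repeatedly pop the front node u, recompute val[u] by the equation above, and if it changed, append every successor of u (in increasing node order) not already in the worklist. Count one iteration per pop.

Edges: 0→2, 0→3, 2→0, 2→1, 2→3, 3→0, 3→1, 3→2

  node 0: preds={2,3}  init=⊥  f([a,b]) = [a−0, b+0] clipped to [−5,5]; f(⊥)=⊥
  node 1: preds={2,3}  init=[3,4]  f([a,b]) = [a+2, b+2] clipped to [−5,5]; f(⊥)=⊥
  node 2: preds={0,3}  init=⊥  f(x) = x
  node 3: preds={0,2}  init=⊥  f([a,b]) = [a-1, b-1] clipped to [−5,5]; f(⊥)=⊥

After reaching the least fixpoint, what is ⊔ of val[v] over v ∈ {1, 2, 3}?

Iteration log — 4 steps:
  step 1. node 0  ⊔preds=⊥  new=⊥  stable
  step 2. node 1  ⊔preds=⊥  new=[3,4]  stable
  step 3. node 2  ⊔preds=⊥  new=⊥  stable
  step 4. node 3  ⊔preds=⊥  new=⊥  stable

Least fixpoint reached:
  node 0: ⊥
  node 1: [3,4]
  node 2: ⊥
  node 3: ⊥

[3,4]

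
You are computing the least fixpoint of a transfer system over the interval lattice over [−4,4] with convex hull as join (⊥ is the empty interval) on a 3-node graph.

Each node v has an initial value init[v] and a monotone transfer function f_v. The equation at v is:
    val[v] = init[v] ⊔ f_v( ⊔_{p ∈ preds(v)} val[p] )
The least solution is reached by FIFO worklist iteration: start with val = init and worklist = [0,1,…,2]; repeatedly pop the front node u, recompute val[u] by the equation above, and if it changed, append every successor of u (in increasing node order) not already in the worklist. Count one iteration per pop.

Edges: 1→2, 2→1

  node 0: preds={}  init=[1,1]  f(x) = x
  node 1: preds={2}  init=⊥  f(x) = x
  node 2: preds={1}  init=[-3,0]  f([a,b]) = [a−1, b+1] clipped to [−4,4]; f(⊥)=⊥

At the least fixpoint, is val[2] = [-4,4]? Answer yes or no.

Trace (11 dequeues):
  [1] u=0 | in ⊥ | out [1,1] | ==
  [2] u=1 | in [-3,0] | out [-3,0] | prev ⊥ | push {}
  [3] u=2 | in [-3,0] | out [-4,1] | prev [-3,0] | push {1}
  [4] u=1 | in [-4,1] | out [-4,1] | prev [-3,0] | push {2}
  [5] u=2 | in [-4,1] | out [-4,2] | prev [-4,1] | push {1}
  [6] u=1 | in [-4,2] | out [-4,2] | prev [-4,1] | push {2}
  [7] u=2 | in [-4,2] | out [-4,3] | prev [-4,2] | push {1}
  [8] u=1 | in [-4,3] | out [-4,3] | prev [-4,2] | push {2}
  [9] u=2 | in [-4,3] | out [-4,4] | prev [-4,3] | push {1}
  [10] u=1 | in [-4,4] | out [-4,4] | prev [-4,3] | push {2}
  [11] u=2 | in [-4,4] | out [-4,4] | ==

Converged values:
  [0] [1,1]
  [1] [-4,4]
  [2] [-4,4]

yes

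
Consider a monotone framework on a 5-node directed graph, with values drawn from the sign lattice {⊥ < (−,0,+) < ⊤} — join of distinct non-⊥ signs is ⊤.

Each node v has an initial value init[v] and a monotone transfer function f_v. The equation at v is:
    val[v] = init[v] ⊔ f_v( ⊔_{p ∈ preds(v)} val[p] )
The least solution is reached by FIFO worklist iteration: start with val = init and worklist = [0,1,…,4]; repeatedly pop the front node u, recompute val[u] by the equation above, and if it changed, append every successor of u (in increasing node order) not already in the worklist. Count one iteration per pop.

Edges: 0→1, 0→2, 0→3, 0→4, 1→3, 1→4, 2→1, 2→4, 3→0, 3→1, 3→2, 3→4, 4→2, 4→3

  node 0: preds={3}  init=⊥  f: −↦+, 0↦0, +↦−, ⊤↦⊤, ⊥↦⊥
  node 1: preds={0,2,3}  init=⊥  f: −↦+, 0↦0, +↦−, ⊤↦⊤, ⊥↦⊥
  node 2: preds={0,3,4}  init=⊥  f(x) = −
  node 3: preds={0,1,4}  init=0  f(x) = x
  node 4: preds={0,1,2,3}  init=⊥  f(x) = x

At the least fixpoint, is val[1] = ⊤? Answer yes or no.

Worklist (14 pops):
  #1 pop 0: in=0 → 0 (was ⊥); enqueue []
  #2 pop 1: in=0 → 0 (was ⊥); enqueue []
  #3 pop 2: in=0 → − (was ⊥); enqueue [1]
  #4 pop 3: in=0 → 0 (no change)
  #5 pop 4: in=⊤ → ⊤ (was ⊥); enqueue [2,3]
  #6 pop 1: in=⊤ → ⊤ (was 0); enqueue [4]
  #7 pop 2: in=⊤ → − (no change)
  #8 pop 3: in=⊤ → ⊤ (was 0); enqueue [0,1,2]
  #9 pop 4: in=⊤ → ⊤ (no change)
  #10 pop 0: in=⊤ → ⊤ (was 0); enqueue [3,4]
  #11 pop 1: in=⊤ → ⊤ (no change)
  #12 pop 2: in=⊤ → − (no change)
  #13 pop 3: in=⊤ → ⊤ (no change)
  #14 pop 4: in=⊤ → ⊤ (no change)

Fixpoint:
  val[0] = ⊤
  val[1] = ⊤
  val[2] = −
  val[3] = ⊤
  val[4] = ⊤

yes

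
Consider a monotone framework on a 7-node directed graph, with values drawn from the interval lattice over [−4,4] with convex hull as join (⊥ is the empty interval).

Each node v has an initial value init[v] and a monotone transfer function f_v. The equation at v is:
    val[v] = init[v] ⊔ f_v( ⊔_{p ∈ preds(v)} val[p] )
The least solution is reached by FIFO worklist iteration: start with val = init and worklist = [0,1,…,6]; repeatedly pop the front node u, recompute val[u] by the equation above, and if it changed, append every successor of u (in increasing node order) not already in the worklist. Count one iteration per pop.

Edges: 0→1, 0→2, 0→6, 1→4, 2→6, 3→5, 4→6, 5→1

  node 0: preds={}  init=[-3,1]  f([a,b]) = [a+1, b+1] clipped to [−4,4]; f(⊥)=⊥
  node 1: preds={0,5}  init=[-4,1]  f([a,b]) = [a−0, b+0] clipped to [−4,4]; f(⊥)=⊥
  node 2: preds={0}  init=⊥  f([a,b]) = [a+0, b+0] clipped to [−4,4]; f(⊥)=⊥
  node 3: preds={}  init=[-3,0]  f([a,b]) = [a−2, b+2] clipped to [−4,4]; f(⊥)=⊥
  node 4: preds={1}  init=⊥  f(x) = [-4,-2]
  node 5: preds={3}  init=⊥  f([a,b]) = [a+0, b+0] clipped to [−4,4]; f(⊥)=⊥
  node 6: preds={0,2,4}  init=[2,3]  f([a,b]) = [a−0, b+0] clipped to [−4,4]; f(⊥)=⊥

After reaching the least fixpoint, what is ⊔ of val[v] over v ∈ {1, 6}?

Worklist (8 pops):
  #1 pop 0: in=⊥ → [-3,1] (no change)
  #2 pop 1: in=[-3,1] → [-4,1] (no change)
  #3 pop 2: in=[-3,1] → [-3,1] (was ⊥); enqueue []
  #4 pop 3: in=⊥ → [-3,0] (no change)
  #5 pop 4: in=[-4,1] → [-4,-2] (was ⊥); enqueue []
  #6 pop 5: in=[-3,0] → [-3,0] (was ⊥); enqueue [1]
  #7 pop 6: in=[-4,1] → [-4,3] (was [2,3]); enqueue []
  #8 pop 1: in=[-3,1] → [-4,1] (no change)

Fixpoint:
  val[0] = [-3,1]
  val[1] = [-4,1]
  val[2] = [-3,1]
  val[3] = [-3,0]
  val[4] = [-4,-2]
  val[5] = [-3,0]
  val[6] = [-4,3]

[-4,3]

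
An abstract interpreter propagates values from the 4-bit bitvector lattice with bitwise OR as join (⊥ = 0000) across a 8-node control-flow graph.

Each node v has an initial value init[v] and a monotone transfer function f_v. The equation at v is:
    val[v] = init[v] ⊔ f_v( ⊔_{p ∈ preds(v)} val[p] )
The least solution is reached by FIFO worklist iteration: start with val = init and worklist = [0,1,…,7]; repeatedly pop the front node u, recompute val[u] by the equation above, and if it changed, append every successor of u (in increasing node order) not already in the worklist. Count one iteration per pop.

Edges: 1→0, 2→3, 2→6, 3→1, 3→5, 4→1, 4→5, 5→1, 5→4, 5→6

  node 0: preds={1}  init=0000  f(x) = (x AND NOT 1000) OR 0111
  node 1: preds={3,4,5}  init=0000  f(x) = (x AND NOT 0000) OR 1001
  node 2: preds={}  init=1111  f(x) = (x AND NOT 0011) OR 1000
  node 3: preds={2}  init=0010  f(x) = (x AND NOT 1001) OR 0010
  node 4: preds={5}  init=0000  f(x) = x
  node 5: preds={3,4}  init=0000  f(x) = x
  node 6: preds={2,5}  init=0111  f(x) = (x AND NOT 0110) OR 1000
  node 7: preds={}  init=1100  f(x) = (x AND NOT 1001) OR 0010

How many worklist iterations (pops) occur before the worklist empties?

14

Iteration log — 14 steps:
  step 1. node 0  ⊔preds=0000  new=0111  old=0000  +wl: 
  step 2. node 1  ⊔preds=0010  new=1011  old=0000  +wl: 0
  step 3. node 2  ⊔preds=0000  new=1111  stable
  step 4. node 3  ⊔preds=1111  new=0110  old=0010  +wl: 1
  step 5. node 4  ⊔preds=0000  new=0000  stable
  step 6. node 5  ⊔preds=0110  new=0110  old=0000  +wl: 4
  step 7. node 6  ⊔preds=1111  new=1111  old=0111  +wl: 
  step 8. node 7  ⊔preds=0000  new=1110  old=1100  +wl: 
  step 9. node 0  ⊔preds=1011  new=0111  stable
  step 10. node 1  ⊔preds=0110  new=1111  old=1011  +wl: 0
  step 11. node 4  ⊔preds=0110  new=0110  old=0000  +wl: 1,5
  step 12. node 0  ⊔preds=1111  new=0111  stable
  step 13. node 1  ⊔preds=0110  new=1111  stable
  step 14. node 5  ⊔preds=0110  new=0110  stable

Least fixpoint reached:
  node 0: 0111
  node 1: 1111
  node 2: 1111
  node 3: 0110
  node 4: 0110
  node 5: 0110
  node 6: 1111
  node 7: 1110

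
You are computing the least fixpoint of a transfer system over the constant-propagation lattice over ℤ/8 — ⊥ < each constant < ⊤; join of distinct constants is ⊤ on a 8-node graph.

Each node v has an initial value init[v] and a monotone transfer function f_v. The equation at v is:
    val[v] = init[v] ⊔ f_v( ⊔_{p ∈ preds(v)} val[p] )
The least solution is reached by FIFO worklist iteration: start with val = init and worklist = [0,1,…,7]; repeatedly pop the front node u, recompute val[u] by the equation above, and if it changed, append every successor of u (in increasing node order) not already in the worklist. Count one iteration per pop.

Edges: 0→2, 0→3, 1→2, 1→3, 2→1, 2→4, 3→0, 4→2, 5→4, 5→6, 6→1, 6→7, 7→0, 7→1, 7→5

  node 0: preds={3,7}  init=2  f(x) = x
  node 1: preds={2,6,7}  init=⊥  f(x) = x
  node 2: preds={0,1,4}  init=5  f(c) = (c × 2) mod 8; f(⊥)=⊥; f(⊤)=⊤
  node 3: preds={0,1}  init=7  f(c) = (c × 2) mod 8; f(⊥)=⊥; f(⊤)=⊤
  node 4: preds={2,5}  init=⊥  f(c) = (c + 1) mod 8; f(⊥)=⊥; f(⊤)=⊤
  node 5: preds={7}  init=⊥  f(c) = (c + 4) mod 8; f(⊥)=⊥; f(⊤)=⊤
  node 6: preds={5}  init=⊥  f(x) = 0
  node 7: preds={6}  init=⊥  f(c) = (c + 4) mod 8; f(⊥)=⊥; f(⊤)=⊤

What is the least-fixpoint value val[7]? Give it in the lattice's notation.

Iteration log — 15 steps:
  step 1. node 0  ⊔preds=7  new=⊤  old=2  +wl: 
  step 2. node 1  ⊔preds=5  new=5  old=⊥  +wl: 
  step 3. node 2  ⊔preds=⊤  new=⊤  old=5  +wl: 1
  step 4. node 3  ⊔preds=⊤  new=⊤  old=7  +wl: 0
  step 5. node 4  ⊔preds=⊤  new=⊤  old=⊥  +wl: 2
  step 6. node 5  ⊔preds=⊥  new=⊥  stable
  step 7. node 6  ⊔preds=⊥  new=0  old=⊥  +wl: 
  step 8. node 7  ⊔preds=0  new=4  old=⊥  +wl: 5
  step 9. node 1  ⊔preds=⊤  new=⊤  old=5  +wl: 3
  step 10. node 0  ⊔preds=⊤  new=⊤  stable
  step 11. node 2  ⊔preds=⊤  new=⊤  stable
  step 12. node 5  ⊔preds=4  new=0  old=⊥  +wl: 4,6
  step 13. node 3  ⊔preds=⊤  new=⊤  stable
  step 14. node 4  ⊔preds=⊤  new=⊤  stable
  step 15. node 6  ⊔preds=0  new=0  stable

Least fixpoint reached:
  node 0: ⊤
  node 1: ⊤
  node 2: ⊤
  node 3: ⊤
  node 4: ⊤
  node 5: 0
  node 6: 0
  node 7: 4

4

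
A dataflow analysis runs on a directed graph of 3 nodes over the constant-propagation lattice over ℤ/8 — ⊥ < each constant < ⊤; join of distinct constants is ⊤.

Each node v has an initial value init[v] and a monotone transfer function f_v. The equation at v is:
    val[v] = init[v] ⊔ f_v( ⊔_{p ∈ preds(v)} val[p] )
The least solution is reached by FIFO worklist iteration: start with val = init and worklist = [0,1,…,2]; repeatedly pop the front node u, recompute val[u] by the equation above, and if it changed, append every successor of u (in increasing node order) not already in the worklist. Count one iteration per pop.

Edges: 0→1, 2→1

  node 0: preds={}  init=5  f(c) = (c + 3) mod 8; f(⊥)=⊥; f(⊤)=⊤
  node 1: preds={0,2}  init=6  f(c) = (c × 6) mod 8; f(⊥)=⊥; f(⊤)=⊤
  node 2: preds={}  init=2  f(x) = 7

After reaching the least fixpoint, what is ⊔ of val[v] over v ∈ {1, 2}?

Iteration log — 4 steps:
  step 1. node 0  ⊔preds=⊥  new=5  stable
  step 2. node 1  ⊔preds=⊤  new=⊤  old=6  +wl: 
  step 3. node 2  ⊔preds=⊥  new=⊤  old=2  +wl: 1
  step 4. node 1  ⊔preds=⊤  new=⊤  stable

Least fixpoint reached:
  node 0: 5
  node 1: ⊤
  node 2: ⊤

⊤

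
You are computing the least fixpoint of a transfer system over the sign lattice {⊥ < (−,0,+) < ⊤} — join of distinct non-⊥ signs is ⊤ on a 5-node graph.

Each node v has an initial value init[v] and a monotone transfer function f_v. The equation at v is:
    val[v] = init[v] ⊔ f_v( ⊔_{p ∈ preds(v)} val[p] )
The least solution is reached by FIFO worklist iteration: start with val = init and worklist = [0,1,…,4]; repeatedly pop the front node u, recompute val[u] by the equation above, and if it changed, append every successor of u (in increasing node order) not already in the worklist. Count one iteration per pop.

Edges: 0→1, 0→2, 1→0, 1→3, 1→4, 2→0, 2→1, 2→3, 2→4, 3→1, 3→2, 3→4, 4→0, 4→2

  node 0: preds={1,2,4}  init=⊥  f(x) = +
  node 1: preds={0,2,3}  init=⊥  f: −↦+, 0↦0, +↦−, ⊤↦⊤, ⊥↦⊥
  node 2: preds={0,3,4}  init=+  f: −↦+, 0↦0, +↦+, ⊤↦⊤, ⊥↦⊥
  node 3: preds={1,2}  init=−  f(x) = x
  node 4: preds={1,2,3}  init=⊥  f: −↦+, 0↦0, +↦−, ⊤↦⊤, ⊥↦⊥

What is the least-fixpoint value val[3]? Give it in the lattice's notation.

Trace (8 dequeues):
  [1] u=0 | in + | out + | prev ⊥ | push {}
  [2] u=1 | in ⊤ | out ⊤ | prev ⊥ | push {0}
  [3] u=2 | in ⊤ | out ⊤ | prev + | push {1}
  [4] u=3 | in ⊤ | out ⊤ | prev − | push {2}
  [5] u=4 | in ⊤ | out ⊤ | prev ⊥ | push {}
  [6] u=0 | in ⊤ | out + | ==
  [7] u=1 | in ⊤ | out ⊤ | ==
  [8] u=2 | in ⊤ | out ⊤ | ==

Converged values:
  [0] +
  [1] ⊤
  [2] ⊤
  [3] ⊤
  [4] ⊤

⊤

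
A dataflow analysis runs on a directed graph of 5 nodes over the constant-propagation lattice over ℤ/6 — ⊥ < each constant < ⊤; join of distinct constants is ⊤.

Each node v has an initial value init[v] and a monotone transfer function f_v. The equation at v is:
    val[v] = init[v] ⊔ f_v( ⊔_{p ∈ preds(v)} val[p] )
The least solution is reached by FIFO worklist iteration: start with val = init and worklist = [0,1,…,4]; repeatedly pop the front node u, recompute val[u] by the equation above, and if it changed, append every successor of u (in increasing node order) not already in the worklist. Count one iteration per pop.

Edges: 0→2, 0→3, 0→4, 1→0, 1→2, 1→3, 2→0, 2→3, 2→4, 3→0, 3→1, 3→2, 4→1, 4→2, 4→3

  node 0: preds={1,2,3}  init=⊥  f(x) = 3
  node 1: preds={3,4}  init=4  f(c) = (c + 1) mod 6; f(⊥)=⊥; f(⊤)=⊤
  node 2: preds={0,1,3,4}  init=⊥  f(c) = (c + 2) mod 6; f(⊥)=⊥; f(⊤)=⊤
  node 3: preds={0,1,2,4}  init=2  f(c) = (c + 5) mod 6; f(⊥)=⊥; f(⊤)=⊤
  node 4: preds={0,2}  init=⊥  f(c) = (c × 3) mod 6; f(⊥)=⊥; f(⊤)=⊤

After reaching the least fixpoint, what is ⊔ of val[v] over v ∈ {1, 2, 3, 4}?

Trace (9 dequeues):
  [1] u=0 | in ⊤ | out 3 | prev ⊥ | push {}
  [2] u=1 | in 2 | out ⊤ | prev 4 | push {0}
  [3] u=2 | in ⊤ | out ⊤ | prev ⊥ | push {}
  [4] u=3 | in ⊤ | out ⊤ | prev 2 | push {1,2}
  [5] u=4 | in ⊤ | out ⊤ | prev ⊥ | push {3}
  [6] u=0 | in ⊤ | out 3 | ==
  [7] u=1 | in ⊤ | out ⊤ | ==
  [8] u=2 | in ⊤ | out ⊤ | ==
  [9] u=3 | in ⊤ | out ⊤ | ==

Converged values:
  [0] 3
  [1] ⊤
  [2] ⊤
  [3] ⊤
  [4] ⊤

⊤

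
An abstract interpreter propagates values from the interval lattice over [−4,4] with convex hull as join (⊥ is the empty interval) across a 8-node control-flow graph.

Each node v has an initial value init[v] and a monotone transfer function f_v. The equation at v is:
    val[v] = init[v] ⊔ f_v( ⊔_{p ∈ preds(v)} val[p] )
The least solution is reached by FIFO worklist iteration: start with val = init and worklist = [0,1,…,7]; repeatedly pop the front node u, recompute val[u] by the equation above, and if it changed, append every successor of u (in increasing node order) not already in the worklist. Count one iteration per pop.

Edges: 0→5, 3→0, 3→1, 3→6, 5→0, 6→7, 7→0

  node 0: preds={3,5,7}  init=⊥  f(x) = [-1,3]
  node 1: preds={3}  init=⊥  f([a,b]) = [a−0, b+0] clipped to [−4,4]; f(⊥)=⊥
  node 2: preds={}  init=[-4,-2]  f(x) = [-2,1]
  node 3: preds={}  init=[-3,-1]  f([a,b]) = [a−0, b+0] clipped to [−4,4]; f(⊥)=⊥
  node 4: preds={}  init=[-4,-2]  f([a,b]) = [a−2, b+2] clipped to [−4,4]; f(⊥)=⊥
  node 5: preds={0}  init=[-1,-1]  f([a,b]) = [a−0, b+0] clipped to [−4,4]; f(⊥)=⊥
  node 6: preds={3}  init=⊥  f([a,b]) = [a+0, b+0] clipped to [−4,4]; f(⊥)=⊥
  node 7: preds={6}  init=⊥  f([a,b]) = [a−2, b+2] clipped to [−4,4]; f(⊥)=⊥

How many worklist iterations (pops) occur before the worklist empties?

9

Trace (9 dequeues):
  [1] u=0 | in [-3,-1] | out [-1,3] | prev ⊥ | push {}
  [2] u=1 | in [-3,-1] | out [-3,-1] | prev ⊥ | push {}
  [3] u=2 | in ⊥ | out [-4,1] | prev [-4,-2] | push {}
  [4] u=3 | in ⊥ | out [-3,-1] | ==
  [5] u=4 | in ⊥ | out [-4,-2] | ==
  [6] u=5 | in [-1,3] | out [-1,3] | prev [-1,-1] | push {0}
  [7] u=6 | in [-3,-1] | out [-3,-1] | prev ⊥ | push {}
  [8] u=7 | in [-3,-1] | out [-4,1] | prev ⊥ | push {}
  [9] u=0 | in [-4,3] | out [-1,3] | ==

Converged values:
  [0] [-1,3]
  [1] [-3,-1]
  [2] [-4,1]
  [3] [-3,-1]
  [4] [-4,-2]
  [5] [-1,3]
  [6] [-3,-1]
  [7] [-4,1]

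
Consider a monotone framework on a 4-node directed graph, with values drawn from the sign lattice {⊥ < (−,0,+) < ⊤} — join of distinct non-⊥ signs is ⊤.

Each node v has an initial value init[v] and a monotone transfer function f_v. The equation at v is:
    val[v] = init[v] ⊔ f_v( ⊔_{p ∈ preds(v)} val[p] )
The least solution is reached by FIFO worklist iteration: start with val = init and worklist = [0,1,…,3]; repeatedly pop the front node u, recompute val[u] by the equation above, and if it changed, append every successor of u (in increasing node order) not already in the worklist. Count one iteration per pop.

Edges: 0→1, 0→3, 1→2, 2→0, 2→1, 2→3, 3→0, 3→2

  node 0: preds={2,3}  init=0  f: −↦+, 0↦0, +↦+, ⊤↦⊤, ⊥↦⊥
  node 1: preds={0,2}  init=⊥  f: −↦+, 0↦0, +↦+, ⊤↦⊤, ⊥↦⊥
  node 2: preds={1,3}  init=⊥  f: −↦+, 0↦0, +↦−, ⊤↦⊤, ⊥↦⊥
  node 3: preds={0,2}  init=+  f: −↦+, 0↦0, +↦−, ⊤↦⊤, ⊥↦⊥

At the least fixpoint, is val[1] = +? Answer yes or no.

no

Trace (7 dequeues):
  [1] u=0 | in + | out ⊤ | prev 0 | push {}
  [2] u=1 | in ⊤ | out ⊤ | prev ⊥ | push {}
  [3] u=2 | in ⊤ | out ⊤ | prev ⊥ | push {0,1}
  [4] u=3 | in ⊤ | out ⊤ | prev + | push {2}
  [5] u=0 | in ⊤ | out ⊤ | ==
  [6] u=1 | in ⊤ | out ⊤ | ==
  [7] u=2 | in ⊤ | out ⊤ | ==

Converged values:
  [0] ⊤
  [1] ⊤
  [2] ⊤
  [3] ⊤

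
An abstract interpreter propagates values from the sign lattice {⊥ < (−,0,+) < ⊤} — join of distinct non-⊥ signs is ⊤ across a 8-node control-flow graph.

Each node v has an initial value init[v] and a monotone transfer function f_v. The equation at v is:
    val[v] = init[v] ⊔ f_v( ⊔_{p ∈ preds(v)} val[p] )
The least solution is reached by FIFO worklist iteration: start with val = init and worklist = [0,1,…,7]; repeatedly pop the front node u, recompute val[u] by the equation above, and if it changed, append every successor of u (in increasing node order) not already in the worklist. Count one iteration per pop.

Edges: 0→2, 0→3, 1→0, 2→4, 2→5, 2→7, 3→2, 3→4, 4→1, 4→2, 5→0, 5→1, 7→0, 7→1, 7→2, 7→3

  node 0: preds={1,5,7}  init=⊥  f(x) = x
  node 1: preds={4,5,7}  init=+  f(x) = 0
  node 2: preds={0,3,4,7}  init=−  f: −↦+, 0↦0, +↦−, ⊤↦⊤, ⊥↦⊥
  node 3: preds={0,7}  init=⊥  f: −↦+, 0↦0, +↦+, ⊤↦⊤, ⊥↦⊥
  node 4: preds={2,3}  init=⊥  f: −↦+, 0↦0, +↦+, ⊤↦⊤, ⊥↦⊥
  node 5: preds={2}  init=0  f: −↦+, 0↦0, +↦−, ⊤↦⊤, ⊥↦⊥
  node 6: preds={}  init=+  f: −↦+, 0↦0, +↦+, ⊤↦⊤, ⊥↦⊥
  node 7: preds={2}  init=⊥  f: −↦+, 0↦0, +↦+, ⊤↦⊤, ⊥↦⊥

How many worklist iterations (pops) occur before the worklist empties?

Trace (12 dequeues):
  [1] u=0 | in ⊤ | out ⊤ | prev ⊥ | push {}
  [2] u=1 | in 0 | out ⊤ | prev + | push {0}
  [3] u=2 | in ⊤ | out ⊤ | prev − | push {}
  [4] u=3 | in ⊤ | out ⊤ | prev ⊥ | push {2}
  [5] u=4 | in ⊤ | out ⊤ | prev ⊥ | push {1}
  [6] u=5 | in ⊤ | out ⊤ | prev 0 | push {}
  [7] u=6 | in ⊥ | out + | ==
  [8] u=7 | in ⊤ | out ⊤ | prev ⊥ | push {3}
  [9] u=0 | in ⊤ | out ⊤ | ==
  [10] u=2 | in ⊤ | out ⊤ | ==
  [11] u=1 | in ⊤ | out ⊤ | ==
  [12] u=3 | in ⊤ | out ⊤ | ==

Converged values:
  [0] ⊤
  [1] ⊤
  [2] ⊤
  [3] ⊤
  [4] ⊤
  [5] ⊤
  [6] +
  [7] ⊤

12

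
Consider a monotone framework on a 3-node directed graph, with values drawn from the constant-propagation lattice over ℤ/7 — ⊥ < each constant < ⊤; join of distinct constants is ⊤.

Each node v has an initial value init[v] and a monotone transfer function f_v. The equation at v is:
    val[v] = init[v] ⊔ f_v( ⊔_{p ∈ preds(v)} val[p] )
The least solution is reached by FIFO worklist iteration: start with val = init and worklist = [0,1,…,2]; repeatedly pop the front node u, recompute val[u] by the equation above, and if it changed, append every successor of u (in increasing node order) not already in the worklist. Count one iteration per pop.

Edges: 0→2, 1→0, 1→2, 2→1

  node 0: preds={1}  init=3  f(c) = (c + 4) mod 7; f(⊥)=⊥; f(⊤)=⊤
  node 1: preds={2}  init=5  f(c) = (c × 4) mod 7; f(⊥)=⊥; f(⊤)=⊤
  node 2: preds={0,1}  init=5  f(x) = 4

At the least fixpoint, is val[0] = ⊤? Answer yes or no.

yes

Worklist (5 pops):
  #1 pop 0: in=5 → ⊤ (was 3); enqueue []
  #2 pop 1: in=5 → ⊤ (was 5); enqueue [0]
  #3 pop 2: in=⊤ → ⊤ (was 5); enqueue [1]
  #4 pop 0: in=⊤ → ⊤ (no change)
  #5 pop 1: in=⊤ → ⊤ (no change)

Fixpoint:
  val[0] = ⊤
  val[1] = ⊤
  val[2] = ⊤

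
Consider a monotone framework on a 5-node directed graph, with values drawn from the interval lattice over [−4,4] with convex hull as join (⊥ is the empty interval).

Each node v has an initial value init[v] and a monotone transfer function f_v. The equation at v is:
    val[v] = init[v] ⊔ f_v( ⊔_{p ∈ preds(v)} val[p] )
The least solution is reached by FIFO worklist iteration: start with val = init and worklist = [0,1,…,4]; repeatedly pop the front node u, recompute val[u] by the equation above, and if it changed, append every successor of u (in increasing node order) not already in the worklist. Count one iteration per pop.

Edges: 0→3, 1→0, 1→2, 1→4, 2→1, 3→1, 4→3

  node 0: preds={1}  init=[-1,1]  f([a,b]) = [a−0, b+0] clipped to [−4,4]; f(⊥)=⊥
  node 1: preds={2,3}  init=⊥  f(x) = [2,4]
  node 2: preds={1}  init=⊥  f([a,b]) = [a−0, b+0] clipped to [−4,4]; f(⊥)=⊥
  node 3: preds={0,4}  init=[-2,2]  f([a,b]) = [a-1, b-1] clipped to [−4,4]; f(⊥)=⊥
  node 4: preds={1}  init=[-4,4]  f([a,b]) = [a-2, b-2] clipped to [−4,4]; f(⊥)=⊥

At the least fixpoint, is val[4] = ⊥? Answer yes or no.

no

Iteration log — 8 steps:
  step 1. node 0  ⊔preds=⊥  new=[-1,1]  stable
  step 2. node 1  ⊔preds=[-2,2]  new=[2,4]  old=⊥  +wl: 0
  step 3. node 2  ⊔preds=[2,4]  new=[2,4]  old=⊥  +wl: 1
  step 4. node 3  ⊔preds=[-4,4]  new=[-4,3]  old=[-2,2]  +wl: 
  step 5. node 4  ⊔preds=[2,4]  new=[-4,4]  stable
  step 6. node 0  ⊔preds=[2,4]  new=[-1,4]  old=[-1,1]  +wl: 3
  step 7. node 1  ⊔preds=[-4,4]  new=[2,4]  stable
  step 8. node 3  ⊔preds=[-4,4]  new=[-4,3]  stable

Least fixpoint reached:
  node 0: [-1,4]
  node 1: [2,4]
  node 2: [2,4]
  node 3: [-4,3]
  node 4: [-4,4]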